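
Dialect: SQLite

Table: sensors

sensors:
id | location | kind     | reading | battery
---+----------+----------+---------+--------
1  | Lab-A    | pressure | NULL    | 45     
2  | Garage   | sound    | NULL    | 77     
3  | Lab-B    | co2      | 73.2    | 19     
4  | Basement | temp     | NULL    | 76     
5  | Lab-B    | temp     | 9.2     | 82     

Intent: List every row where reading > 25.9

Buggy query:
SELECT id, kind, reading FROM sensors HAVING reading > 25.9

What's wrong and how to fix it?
Bug: HAVING filters the output of aggregation, but this query has no GROUP BY and no aggregate functions, so SQLite rejects it (HAVING clause on a non-aggregate query); the condition here is per row

Fix: Use WHERE for row-level filtering

Corrected query:
SELECT id, kind, reading FROM sensors WHERE reading > 25.9

Result:
id | kind | reading
---+------+--------
3  | co2  | 73.2   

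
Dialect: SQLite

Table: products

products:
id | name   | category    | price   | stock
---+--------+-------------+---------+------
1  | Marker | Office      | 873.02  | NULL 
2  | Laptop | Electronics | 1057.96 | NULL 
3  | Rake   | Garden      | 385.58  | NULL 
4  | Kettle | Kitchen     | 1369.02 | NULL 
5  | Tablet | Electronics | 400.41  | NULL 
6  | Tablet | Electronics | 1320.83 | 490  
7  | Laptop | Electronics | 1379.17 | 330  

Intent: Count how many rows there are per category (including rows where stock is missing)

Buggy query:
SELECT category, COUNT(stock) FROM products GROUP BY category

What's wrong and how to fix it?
Bug: COUNT(column) counts non-NULL values only; rows with NULL stock aren't counted

Fix: Replace COUNT(stock) with COUNT(*)

Corrected query:
SELECT category, COUNT(*) FROM products GROUP BY category

Result:
category    | COUNT(*)
------------+---------
Electronics | 4       
Garden      | 1       
Kitchen     | 1       
Office      | 1       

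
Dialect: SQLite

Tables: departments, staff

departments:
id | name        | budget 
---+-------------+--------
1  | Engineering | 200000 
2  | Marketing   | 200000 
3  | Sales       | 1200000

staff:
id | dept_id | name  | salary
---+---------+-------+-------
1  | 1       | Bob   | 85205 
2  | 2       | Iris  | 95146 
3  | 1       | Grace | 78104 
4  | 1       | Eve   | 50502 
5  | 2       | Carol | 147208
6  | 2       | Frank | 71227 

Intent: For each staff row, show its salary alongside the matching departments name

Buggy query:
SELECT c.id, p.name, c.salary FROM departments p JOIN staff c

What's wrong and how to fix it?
Bug: Missing join condition: each staff row is matched to all departments rows instead of just its own

Fix: Specify the join condition linking the foreign key to the parent id

Corrected query:
SELECT c.id, p.name, c.salary FROM departments p JOIN staff c ON c.dept_id = p.id

Result:
id | name        | salary
---+-------------+-------
1  | Engineering | 85205 
2  | Marketing   | 95146 
3  | Engineering | 78104 
4  | Engineering | 50502 
5  | Marketing   | 147208
6  | Marketing   | 71227 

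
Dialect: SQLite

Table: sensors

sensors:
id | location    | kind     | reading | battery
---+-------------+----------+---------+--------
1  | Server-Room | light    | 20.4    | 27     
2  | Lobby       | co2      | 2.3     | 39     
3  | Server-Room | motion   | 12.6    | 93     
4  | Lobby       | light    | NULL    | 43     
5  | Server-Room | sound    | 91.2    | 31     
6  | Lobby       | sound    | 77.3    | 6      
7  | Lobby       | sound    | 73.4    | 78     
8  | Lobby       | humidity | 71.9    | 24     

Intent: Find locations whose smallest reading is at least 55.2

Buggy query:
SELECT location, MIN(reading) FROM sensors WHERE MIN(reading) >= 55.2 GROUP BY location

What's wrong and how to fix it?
Bug: Aggregates like MIN are computed per group after WHERE runs

Fix: Use HAVING for the per-group MIN condition

Corrected query:
SELECT location, MIN(reading) FROM sensors GROUP BY location HAVING MIN(reading) >= 55.2

Result:
(no rows)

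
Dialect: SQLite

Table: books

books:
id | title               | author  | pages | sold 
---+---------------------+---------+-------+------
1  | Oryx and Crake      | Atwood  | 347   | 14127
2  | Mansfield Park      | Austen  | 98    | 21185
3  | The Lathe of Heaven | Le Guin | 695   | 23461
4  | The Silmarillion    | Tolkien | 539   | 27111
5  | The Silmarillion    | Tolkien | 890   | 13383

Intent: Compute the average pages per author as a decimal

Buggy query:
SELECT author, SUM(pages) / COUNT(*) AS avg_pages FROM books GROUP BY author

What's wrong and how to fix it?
Bug: Both operands are integers, so '/' performs integer division and truncates

Fix: Multiply by 1.0 (or CAST to REAL) to force floating-point division

Corrected query:
SELECT author, SUM(pages) * 1.0 / COUNT(*) AS avg_pages FROM books GROUP BY author

Result:
author  | avg_pages
--------+----------
Atwood  | 347      
Austen  | 98       
Le Guin | 695      
Tolkien | 714.5    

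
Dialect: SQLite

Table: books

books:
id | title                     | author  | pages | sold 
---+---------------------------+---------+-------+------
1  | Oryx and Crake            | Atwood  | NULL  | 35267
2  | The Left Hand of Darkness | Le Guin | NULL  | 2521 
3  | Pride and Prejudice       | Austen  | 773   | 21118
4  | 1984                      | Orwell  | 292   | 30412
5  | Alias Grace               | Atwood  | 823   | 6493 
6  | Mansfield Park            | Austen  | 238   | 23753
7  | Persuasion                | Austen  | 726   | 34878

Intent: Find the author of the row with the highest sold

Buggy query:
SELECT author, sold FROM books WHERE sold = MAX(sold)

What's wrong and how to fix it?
Bug: MAX(sold) is an aggregate and cannot be used directly in WHERE

Fix: Use a subquery: WHERE sold = (SELECT MAX(sold) FROM books)

Corrected query:
SELECT author, sold FROM books WHERE sold = (SELECT MAX(sold) FROM books)

Result:
author | sold 
-------+------
Atwood | 35267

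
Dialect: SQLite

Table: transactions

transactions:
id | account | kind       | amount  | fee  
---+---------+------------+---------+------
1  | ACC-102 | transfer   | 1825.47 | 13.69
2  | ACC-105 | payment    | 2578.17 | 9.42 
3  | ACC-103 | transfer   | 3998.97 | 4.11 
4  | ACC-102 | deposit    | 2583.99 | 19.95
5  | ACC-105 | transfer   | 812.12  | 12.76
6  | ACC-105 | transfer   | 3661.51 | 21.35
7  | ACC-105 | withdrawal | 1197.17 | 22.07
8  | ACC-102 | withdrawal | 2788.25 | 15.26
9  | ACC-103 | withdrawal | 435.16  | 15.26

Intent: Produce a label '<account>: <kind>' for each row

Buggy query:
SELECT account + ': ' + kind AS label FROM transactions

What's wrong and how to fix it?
Bug: '+' is numeric addition; on text columns SQLite converts them to 0 instead of concatenating

Fix: Replace + with || to concatenate text

Corrected query:
SELECT account || ': ' || kind AS label FROM transactions

Result:
label              
-------------------
ACC-102: transfer  
ACC-105: payment   
ACC-103: transfer  
ACC-102: deposit   
ACC-105: transfer  
ACC-105: transfer  
ACC-105: withdrawal
ACC-102: withdrawal
ACC-103: withdrawal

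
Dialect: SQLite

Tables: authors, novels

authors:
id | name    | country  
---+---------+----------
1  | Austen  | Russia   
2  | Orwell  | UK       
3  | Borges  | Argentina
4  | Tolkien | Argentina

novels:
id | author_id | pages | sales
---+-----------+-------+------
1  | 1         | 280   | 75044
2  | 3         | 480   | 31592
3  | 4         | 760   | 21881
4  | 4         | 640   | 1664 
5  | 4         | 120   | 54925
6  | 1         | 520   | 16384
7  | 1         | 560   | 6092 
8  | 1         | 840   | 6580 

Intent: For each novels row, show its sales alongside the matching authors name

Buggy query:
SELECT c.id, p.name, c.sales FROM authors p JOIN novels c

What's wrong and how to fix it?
Bug: Missing join condition: each novels row is matched to all authors rows instead of just its own

Fix: Add ON c.author_id = p.id to the JOIN

Corrected query:
SELECT c.id, p.name, c.sales FROM authors p JOIN novels c ON c.author_id = p.id

Result:
id | name    | sales
---+---------+------
1  | Austen  | 75044
2  | Borges  | 31592
3  | Tolkien | 21881
4  | Tolkien | 1664 
5  | Tolkien | 54925
6  | Austen  | 16384
7  | Austen  | 6092 
8  | Austen  | 6580 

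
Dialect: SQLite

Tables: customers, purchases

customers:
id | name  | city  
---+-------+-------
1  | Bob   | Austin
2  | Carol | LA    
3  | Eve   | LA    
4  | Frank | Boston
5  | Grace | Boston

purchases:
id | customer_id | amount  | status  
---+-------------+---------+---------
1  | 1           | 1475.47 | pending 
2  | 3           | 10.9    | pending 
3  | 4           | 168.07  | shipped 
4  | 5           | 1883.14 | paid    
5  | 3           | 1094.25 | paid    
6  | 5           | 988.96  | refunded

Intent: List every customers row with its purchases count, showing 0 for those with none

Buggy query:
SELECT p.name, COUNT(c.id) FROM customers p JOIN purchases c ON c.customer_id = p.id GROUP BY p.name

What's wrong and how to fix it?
Bug: INNER JOIN drops customers rows that have no matching purchases rows

Fix: Use LEFT JOIN so parents without children still appear (COUNT(c.id) gives 0)

Corrected query:
SELECT p.name, COUNT(c.id) FROM customers p LEFT JOIN purchases c ON c.customer_id = p.id GROUP BY p.name

Result:
name  | COUNT(c.id)
------+------------
Bob   | 1          
Carol | 0          
Eve   | 2          
Frank | 1          
Grace | 2          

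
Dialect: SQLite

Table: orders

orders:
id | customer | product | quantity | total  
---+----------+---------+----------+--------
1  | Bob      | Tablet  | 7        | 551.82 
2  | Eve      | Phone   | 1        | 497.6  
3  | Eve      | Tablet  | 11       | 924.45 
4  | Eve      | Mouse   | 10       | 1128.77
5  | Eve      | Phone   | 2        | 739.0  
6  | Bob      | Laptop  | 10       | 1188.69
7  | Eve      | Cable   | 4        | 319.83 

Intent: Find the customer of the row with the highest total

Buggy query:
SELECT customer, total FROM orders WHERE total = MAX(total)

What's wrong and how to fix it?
Bug: WHERE is evaluated per row; an aggregate over the whole table isn't defined there

Fix: Wrap MAX in a scalar subquery so WHERE compares against a single value

Corrected query:
SELECT customer, total FROM orders WHERE total = (SELECT MAX(total) FROM orders)

Result:
customer | total  
---------+--------
Bob      | 1188.69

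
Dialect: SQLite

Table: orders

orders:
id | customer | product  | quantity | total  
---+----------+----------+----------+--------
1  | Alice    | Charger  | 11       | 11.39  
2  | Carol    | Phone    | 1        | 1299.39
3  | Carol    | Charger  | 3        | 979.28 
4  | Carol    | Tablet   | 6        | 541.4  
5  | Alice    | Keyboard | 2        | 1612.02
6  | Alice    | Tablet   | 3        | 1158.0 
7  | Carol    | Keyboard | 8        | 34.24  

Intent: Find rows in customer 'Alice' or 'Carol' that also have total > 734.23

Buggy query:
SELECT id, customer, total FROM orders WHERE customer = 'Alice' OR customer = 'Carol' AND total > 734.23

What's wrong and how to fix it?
Bug: Without parentheses, AND is evaluated before OR, so the total filter only applies to the 'Carol' branch

Fix: Group the OR with parentheses (or use IN), then AND the threshold

Corrected query:
SELECT id, customer, total FROM orders WHERE (customer = 'Alice' OR customer = 'Carol') AND total > 734.23

Result:
id | customer | total  
---+----------+--------
2  | Carol    | 1299.39
3  | Carol    | 979.28 
5  | Alice    | 1612.02
6  | Alice    | 1158   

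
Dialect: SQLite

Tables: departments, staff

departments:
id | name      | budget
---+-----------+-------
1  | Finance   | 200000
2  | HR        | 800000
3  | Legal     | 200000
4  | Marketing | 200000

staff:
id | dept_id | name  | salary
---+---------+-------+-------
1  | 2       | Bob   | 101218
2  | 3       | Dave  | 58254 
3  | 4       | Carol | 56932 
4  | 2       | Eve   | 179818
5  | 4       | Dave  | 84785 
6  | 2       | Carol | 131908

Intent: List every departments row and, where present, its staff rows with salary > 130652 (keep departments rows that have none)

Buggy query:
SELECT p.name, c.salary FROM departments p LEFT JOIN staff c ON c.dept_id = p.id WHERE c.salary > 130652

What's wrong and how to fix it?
Bug: Filtering c.salary in WHERE discards the NULL rows produced by LEFT JOIN, turning it into an inner join

Fix: Put 'c.salary > 130652' in the JOIN's ON clause instead of WHERE

Corrected query:
SELECT p.name, c.salary FROM departments p LEFT JOIN staff c ON c.dept_id = p.id AND c.salary > 130652

Result:
name      | salary
----------+-------
Finance   | NULL  
HR        | 131908
HR        | 179818
Legal     | NULL  
Marketing | NULL  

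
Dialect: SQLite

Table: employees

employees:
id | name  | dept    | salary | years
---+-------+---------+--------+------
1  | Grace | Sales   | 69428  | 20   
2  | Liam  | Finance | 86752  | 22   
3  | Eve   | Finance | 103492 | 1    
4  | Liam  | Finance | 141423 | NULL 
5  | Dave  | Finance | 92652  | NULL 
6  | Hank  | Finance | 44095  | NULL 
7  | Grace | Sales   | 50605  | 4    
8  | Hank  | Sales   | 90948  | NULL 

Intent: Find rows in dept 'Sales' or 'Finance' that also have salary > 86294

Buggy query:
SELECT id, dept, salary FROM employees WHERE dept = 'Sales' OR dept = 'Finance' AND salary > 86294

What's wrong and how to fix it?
Bug: AND binds tighter than OR, so this parses as dept = 'Sales' OR (dept = 'Finance' AND salary > 86294)

Fix: Add parentheses around the OR so the AND applies to both alternatives

Corrected query:
SELECT id, dept, salary FROM employees WHERE (dept = 'Sales' OR dept = 'Finance') AND salary > 86294

Result:
id | dept    | salary
---+---------+-------
2  | Finance | 86752 
3  | Finance | 103492
4  | Finance | 141423
5  | Finance | 92652 
8  | Sales   | 90948 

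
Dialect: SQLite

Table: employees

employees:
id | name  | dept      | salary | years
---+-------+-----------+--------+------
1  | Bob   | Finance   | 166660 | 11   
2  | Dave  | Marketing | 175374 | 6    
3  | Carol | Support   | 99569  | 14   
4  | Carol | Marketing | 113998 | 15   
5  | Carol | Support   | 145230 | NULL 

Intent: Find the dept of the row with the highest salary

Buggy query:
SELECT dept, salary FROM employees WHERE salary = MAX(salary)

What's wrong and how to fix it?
Bug: WHERE is evaluated per row; an aggregate over the whole table isn't defined there

Fix: Use a subquery: WHERE salary = (SELECT MAX(salary) FROM employees)

Corrected query:
SELECT dept, salary FROM employees WHERE salary = (SELECT MAX(salary) FROM employees)

Result:
dept      | salary
----------+-------
Marketing | 175374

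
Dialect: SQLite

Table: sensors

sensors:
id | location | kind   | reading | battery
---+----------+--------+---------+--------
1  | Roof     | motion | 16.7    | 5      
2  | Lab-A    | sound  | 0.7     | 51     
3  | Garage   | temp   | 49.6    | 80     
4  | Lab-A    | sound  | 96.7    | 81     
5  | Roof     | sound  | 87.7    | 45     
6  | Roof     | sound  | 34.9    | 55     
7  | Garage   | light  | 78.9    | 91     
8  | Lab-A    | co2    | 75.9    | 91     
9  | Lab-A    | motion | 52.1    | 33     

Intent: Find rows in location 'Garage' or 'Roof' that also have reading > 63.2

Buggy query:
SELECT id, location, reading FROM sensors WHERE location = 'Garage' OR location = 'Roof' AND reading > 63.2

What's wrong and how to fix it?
Bug: AND binds tighter than OR, so this parses as location = 'Garage' OR (location = 'Roof' AND reading > 63.2)

Fix: Group the OR with parentheses (or use IN), then AND the threshold

Corrected query:
SELECT id, location, reading FROM sensors WHERE (location = 'Garage' OR location = 'Roof') AND reading > 63.2

Result:
id | location | reading
---+----------+--------
5  | Roof     | 87.7   
7  | Garage   | 78.9   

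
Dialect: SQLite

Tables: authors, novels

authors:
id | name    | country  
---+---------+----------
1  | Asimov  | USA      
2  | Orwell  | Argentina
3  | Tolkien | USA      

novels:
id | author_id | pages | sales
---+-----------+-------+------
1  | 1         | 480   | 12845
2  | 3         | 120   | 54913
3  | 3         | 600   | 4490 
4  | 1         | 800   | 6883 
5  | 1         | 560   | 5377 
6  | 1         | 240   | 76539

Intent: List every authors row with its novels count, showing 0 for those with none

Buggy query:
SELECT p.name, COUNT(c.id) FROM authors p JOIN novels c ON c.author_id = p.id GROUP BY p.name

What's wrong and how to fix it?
Bug: INNER JOIN drops authors rows that have no matching novels rows

Fix: Use LEFT JOIN so parents without children still appear (COUNT(c.id) gives 0)

Corrected query:
SELECT p.name, COUNT(c.id) FROM authors p LEFT JOIN novels c ON c.author_id = p.id GROUP BY p.name

Result:
name    | COUNT(c.id)
--------+------------
Asimov  | 4          
Orwell  | 0          
Tolkien | 2          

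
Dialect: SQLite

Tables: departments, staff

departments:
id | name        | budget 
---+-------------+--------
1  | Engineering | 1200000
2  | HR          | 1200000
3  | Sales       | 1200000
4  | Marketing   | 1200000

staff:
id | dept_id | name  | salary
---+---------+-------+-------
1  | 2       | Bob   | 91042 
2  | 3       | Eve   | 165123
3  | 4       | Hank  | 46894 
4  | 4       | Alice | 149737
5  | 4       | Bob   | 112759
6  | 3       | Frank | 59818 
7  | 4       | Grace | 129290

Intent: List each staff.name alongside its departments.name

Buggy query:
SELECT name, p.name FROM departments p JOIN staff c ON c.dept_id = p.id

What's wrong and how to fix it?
Bug: Both tables have a 'name' column; the unqualified reference is ambiguous

Fix: Prefix ambiguous columns with the table alias

Corrected query:
SELECT c.name, p.name FROM departments p JOIN staff c ON c.dept_id = p.id

Result:
name  | name     
------+----------
Bob   | HR       
Eve   | Sales    
Hank  | Marketing
Alice | Marketing
Bob   | Marketing
Frank | Sales    
Grace | Marketing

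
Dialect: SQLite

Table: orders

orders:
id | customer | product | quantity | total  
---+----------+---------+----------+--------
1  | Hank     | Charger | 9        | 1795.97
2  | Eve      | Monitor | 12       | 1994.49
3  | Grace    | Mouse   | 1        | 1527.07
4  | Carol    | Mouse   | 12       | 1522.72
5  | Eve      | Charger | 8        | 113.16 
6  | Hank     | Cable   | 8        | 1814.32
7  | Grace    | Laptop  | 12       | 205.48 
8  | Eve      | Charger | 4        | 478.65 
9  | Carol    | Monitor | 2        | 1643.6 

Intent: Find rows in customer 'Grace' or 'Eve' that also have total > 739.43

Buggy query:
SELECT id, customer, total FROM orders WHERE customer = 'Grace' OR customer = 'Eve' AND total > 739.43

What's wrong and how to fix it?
Bug: AND binds tighter than OR, so this parses as customer = 'Grace' OR (customer = 'Eve' AND total > 739.43)

Fix: Add parentheses around the OR so the AND applies to both alternatives

Corrected query:
SELECT id, customer, total FROM orders WHERE (customer = 'Grace' OR customer = 'Eve') AND total > 739.43

Result:
id | customer | total  
---+----------+--------
2  | Eve      | 1994.49
3  | Grace    | 1527.07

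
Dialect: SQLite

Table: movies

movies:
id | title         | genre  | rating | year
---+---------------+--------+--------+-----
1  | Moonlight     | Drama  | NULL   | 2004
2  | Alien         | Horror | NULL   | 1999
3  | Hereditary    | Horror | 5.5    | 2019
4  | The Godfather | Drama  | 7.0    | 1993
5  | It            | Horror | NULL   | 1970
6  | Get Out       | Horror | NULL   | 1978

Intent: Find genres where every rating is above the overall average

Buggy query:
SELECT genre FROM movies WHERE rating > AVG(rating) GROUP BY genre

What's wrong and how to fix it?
Bug: AVG() is an aggregate; it can't sit directly in WHERE

Fix: Use a subquery for AVG and a HAVING MIN(...) filter so the condition holds for every row in the group

Corrected query:
SELECT genre FROM movies GROUP BY genre HAVING MIN(rating) > (SELECT AVG(rating) FROM movies)

Result:
genre
-----
Drama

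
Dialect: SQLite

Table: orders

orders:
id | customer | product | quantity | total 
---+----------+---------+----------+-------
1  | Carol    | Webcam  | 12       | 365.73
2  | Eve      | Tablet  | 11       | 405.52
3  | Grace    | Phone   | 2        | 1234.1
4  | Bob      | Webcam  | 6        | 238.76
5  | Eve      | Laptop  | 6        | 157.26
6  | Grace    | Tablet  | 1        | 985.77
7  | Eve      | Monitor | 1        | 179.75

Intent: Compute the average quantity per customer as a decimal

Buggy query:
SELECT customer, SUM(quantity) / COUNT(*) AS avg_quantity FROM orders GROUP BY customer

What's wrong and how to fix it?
Bug: SUM(quantity) and COUNT(*) are both integers; the division truncates the fractional part

Fix: Cast one side to REAL so the division keeps the fractional part

Corrected query:
SELECT customer, SUM(quantity) * 1.0 / COUNT(*) AS avg_quantity FROM orders GROUP BY customer

Result:
customer | avg_quantity
---------+-------------
Bob      | 6           
Carol    | 12          
Eve      | 6           
Grace    | 1.5         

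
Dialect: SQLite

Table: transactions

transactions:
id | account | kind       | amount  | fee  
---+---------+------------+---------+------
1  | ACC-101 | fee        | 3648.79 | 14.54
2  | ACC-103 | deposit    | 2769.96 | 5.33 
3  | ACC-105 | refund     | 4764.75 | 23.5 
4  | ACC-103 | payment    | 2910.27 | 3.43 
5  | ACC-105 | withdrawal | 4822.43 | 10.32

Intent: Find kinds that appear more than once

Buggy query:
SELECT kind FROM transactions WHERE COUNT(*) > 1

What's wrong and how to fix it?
Bug: COUNT(*) is an aggregate and cannot be used in WHERE

Fix: GROUP BY kind, then filter groups with HAVING COUNT(*) > 1

Corrected query:
SELECT kind FROM transactions GROUP BY kind HAVING COUNT(*) > 1

Result:
(no rows)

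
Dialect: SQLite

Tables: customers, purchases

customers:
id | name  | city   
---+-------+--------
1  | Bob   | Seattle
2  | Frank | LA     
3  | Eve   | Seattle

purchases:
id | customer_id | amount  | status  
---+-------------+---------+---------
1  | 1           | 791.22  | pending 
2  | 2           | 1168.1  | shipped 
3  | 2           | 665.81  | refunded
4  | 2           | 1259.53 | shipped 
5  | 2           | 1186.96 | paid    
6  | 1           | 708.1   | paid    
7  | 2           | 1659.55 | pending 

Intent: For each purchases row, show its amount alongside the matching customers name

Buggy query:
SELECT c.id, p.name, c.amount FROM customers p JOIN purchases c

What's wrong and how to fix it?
Bug: Missing join condition: each purchases row is matched to all customers rows instead of just its own

Fix: Add ON c.customer_id = p.id to the JOIN

Corrected query:
SELECT c.id, p.name, c.amount FROM customers p JOIN purchases c ON c.customer_id = p.id

Result:
id | name  | amount 
---+-------+--------
1  | Bob   | 791.22 
2  | Frank | 1168.1 
3  | Frank | 665.81 
4  | Frank | 1259.53
5  | Frank | 1186.96
6  | Bob   | 708.1  
7  | Frank | 1659.55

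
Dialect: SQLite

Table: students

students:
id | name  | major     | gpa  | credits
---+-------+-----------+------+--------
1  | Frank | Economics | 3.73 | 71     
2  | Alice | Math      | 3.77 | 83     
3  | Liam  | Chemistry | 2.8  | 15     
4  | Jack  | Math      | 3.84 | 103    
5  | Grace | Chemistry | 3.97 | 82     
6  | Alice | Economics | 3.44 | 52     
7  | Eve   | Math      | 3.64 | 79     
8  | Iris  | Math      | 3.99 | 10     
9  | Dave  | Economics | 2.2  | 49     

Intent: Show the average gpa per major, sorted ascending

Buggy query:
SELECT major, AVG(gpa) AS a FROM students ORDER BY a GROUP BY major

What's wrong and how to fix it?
Bug: GROUP BY must precede ORDER BY

Fix: Reorder: SELECT … FROM … GROUP BY … ORDER BY …

Corrected query:
SELECT major, AVG(gpa) AS a FROM students GROUP BY major ORDER BY a

Result:
major     | a       
----------+---------
Economics | 3.123333
Chemistry | 3.385   
Math      | 3.81    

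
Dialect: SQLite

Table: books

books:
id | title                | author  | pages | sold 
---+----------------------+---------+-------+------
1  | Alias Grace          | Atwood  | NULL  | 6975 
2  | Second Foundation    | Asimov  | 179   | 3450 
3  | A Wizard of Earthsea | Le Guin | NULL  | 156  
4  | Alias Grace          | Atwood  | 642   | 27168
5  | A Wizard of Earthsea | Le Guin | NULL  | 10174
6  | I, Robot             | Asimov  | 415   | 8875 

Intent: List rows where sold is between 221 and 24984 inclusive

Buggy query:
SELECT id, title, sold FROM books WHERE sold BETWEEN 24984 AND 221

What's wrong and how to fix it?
Bug: BETWEEN expects the lower bound first; with 24984 AND 221 the range is empty

Fix: Swap the bounds so the smaller value comes first

Corrected query:
SELECT id, title, sold FROM books WHERE sold BETWEEN 221 AND 24984

Result:
id | title                | sold 
---+----------------------+------
1  | Alias Grace          | 6975 
2  | Second Foundation    | 3450 
5  | A Wizard of Earthsea | 10174
6  | I, Robot             | 8875 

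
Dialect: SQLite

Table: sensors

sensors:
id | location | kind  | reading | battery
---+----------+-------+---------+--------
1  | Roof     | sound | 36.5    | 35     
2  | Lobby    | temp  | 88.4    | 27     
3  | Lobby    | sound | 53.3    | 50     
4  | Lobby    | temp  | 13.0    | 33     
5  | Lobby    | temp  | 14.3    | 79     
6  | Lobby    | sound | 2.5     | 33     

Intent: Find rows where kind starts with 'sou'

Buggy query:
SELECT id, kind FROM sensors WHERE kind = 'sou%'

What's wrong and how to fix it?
Bug: '=' compares the literal string including the % character; pattern matching needs LIKE

Fix: Replace '=' with LIKE so 'sou%' is treated as a pattern

Corrected query:
SELECT id, kind FROM sensors WHERE kind LIKE 'sou%'

Result:
id | kind 
---+------
1  | sound
3  | sound
6  | sound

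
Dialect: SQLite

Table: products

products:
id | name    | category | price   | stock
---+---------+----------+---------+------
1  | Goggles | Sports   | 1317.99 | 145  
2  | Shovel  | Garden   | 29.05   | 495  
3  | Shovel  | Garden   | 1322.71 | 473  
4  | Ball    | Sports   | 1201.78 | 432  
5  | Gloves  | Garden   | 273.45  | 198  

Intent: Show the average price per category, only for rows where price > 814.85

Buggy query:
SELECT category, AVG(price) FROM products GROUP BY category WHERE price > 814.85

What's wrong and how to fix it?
Bug: WHERE cannot follow GROUP BY

Fix: Move the WHERE clause before GROUP BY

Corrected query:
SELECT category, AVG(price) FROM products WHERE price > 814.85 GROUP BY category

Result:
category | AVG(price)
---------+-----------
Garden   | 1322.71   
Sports   | 1259.885  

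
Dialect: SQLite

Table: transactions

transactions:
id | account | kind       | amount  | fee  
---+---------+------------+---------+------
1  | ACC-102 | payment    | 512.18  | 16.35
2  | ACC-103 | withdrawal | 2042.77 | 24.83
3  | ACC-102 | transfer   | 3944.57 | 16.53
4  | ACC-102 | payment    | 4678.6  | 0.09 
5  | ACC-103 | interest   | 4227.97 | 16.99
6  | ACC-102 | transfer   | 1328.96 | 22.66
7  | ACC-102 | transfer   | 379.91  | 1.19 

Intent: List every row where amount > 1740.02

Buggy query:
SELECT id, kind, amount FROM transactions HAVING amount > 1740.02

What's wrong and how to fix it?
Bug: This is a non-aggregate query (no GROUP BY, no aggregates), so in SQLite the HAVING clause is invalid here; a row-level condition belongs in WHERE

Fix: Replace HAVING with WHERE since the condition applies to individual rows

Corrected query:
SELECT id, kind, amount FROM transactions WHERE amount > 1740.02

Result:
id | kind       | amount 
---+------------+--------
2  | withdrawal | 2042.77
3  | transfer   | 3944.57
4  | payment    | 4678.6 
5  | interest   | 4227.97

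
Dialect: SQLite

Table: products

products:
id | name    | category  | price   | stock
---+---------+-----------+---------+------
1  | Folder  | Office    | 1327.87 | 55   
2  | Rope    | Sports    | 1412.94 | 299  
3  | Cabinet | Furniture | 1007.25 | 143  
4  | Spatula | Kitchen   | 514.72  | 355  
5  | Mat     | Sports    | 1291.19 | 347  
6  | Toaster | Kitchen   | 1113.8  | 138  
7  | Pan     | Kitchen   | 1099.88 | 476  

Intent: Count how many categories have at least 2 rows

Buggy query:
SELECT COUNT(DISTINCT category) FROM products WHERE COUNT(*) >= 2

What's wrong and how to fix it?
Bug: WHERE filters individual rows, not groups, so a group-level COUNT is invalid there

Fix: Group first with HAVING COUNT(*) >= 2, then COUNT the resulting groups

Corrected query:
SELECT COUNT(*) FROM (SELECT category FROM products GROUP BY category HAVING COUNT(*) >= 2)

Result:
COUNT(*)
--------
2       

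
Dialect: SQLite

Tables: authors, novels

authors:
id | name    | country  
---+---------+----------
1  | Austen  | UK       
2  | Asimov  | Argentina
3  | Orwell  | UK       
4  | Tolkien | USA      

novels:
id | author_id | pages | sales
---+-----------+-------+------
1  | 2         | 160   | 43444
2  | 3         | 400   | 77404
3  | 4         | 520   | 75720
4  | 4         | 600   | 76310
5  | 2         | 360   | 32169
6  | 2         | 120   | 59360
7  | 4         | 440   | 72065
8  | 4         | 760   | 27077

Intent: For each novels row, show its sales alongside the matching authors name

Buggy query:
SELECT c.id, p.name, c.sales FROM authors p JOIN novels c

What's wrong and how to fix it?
Bug: Missing join condition: each novels row is matched to all authors rows instead of just its own

Fix: Specify the join condition linking the foreign key to the parent id

Corrected query:
SELECT c.id, p.name, c.sales FROM authors p JOIN novels c ON c.author_id = p.id

Result:
id | name    | sales
---+---------+------
1  | Asimov  | 43444
2  | Orwell  | 77404
3  | Tolkien | 75720
4  | Tolkien | 76310
5  | Asimov  | 32169
6  | Asimov  | 59360
7  | Tolkien | 72065
8  | Tolkien | 27077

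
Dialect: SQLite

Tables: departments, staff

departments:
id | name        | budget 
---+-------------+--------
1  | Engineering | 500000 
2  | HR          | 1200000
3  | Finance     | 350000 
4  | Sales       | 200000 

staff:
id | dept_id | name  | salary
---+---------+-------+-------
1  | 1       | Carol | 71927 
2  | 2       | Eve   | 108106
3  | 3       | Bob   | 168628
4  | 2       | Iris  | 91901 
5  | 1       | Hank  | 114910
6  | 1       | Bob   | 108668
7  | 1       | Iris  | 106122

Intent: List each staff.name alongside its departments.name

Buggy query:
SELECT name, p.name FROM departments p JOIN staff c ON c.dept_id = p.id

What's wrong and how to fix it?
Bug: Both tables have a 'name' column; the unqualified reference is ambiguous

Fix: Prefix ambiguous columns with the table alias

Corrected query:
SELECT c.name, p.name FROM departments p JOIN staff c ON c.dept_id = p.id

Result:
name  | name       
------+------------
Carol | Engineering
Eve   | HR         
Bob   | Finance    
Iris  | HR         
Hank  | Engineering
Bob   | Engineering
Iris  | Engineering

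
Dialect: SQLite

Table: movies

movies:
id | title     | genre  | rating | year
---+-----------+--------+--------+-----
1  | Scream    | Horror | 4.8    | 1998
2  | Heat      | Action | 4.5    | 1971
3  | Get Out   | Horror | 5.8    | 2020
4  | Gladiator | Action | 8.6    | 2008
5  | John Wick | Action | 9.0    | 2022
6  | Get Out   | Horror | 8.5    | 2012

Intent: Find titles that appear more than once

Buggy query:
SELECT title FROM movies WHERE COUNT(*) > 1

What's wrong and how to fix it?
Bug: WHERE can't reference COUNT(*); aggregates are computed after WHERE

Fix: GROUP BY title, then filter groups with HAVING COUNT(*) > 1

Corrected query:
SELECT title FROM movies GROUP BY title HAVING COUNT(*) > 1

Result:
title  
-------
Get Out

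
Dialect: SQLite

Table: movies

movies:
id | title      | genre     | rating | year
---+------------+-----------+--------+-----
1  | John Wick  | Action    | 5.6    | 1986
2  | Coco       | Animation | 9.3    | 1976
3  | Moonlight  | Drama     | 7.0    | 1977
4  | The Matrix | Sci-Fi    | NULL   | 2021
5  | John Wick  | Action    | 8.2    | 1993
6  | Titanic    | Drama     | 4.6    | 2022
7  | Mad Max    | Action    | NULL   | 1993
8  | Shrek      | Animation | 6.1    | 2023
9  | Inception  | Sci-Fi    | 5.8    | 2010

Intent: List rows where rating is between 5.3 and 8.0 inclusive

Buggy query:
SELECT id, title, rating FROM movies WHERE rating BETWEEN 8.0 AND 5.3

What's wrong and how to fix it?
Bug: BETWEEN expects the lower bound first; with 8.0 AND 5.3 the range is empty

Fix: Write BETWEEN 5.3 AND 8.0

Corrected query:
SELECT id, title, rating FROM movies WHERE rating BETWEEN 5.3 AND 8.0

Result:
id | title     | rating
---+-----------+-------
1  | John Wick | 5.6   
3  | Moonlight | 7     
8  | Shrek     | 6.1   
9  | Inception | 5.8   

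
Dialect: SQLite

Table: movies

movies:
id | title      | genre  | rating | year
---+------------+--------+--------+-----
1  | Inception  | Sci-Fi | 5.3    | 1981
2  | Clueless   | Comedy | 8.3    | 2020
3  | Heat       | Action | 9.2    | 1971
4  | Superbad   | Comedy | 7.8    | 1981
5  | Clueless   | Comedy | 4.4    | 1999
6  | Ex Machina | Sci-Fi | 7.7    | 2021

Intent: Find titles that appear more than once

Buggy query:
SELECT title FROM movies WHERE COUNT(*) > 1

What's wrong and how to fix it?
Bug: COUNT(*) is an aggregate and cannot be used in WHERE

Fix: GROUP BY title, then filter groups with HAVING COUNT(*) > 1

Corrected query:
SELECT title FROM movies GROUP BY title HAVING COUNT(*) > 1

Result:
title   
--------
Clueless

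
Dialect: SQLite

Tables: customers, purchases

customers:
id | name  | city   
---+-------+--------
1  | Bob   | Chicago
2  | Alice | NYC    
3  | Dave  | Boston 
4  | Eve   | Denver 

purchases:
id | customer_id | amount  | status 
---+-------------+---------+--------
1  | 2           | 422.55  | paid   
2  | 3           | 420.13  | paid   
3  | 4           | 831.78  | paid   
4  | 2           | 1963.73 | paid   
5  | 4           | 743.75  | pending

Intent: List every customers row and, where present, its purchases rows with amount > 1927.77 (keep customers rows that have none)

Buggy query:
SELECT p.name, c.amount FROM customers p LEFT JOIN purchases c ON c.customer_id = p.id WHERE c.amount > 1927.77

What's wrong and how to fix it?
Bug: Filtering c.amount in WHERE discards the NULL rows produced by LEFT JOIN, turning it into an inner join

Fix: Move the right-table condition into the ON clause so unmatched parents are kept

Corrected query:
SELECT p.name, c.amount FROM customers p LEFT JOIN purchases c ON c.customer_id = p.id AND c.amount > 1927.77

Result:
name  | amount 
------+--------
Bob   | NULL   
Alice | 1963.73
Dave  | NULL   
Eve   | NULL   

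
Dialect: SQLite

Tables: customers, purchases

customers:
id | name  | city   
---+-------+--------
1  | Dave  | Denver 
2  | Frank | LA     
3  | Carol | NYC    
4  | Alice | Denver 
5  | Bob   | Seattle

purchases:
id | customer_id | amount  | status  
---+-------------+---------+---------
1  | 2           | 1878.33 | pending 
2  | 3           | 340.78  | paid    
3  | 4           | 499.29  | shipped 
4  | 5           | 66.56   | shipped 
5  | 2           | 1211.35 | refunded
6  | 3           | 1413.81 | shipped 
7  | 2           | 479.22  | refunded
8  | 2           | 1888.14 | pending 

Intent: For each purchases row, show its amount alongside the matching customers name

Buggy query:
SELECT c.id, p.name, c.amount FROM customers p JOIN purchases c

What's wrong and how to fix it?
Bug: JOIN with no ON clause produces a cartesian product; every purchases row pairs with every customers row

Fix: Specify the join condition linking the foreign key to the parent id

Corrected query:
SELECT c.id, p.name, c.amount FROM customers p JOIN purchases c ON c.customer_id = p.id

Result:
id | name  | amount 
---+-------+--------
1  | Frank | 1878.33
2  | Carol | 340.78 
3  | Alice | 499.29 
4  | Bob   | 66.56  
5  | Frank | 1211.35
6  | Carol | 1413.81
7  | Frank | 479.22 
8  | Frank | 1888.14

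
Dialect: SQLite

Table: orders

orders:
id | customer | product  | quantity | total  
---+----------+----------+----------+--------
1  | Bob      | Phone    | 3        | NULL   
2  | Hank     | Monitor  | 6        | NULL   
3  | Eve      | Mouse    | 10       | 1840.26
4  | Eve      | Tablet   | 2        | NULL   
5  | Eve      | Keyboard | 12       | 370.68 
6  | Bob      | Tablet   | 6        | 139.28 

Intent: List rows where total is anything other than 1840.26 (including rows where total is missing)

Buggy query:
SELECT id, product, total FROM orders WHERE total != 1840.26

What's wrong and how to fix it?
Bug: Inequality against NULL is unknown, not true; rows with NULL are dropped

Fix: Handle NULL separately with IS NULL alongside the inequality

Corrected query:
SELECT id, product, total FROM orders WHERE total != 1840.26 OR total IS NULL

Result:
id | product  | total 
---+----------+-------
1  | Phone    | NULL  
2  | Monitor  | NULL  
4  | Tablet   | NULL  
5  | Keyboard | 370.68
6  | Tablet   | 139.28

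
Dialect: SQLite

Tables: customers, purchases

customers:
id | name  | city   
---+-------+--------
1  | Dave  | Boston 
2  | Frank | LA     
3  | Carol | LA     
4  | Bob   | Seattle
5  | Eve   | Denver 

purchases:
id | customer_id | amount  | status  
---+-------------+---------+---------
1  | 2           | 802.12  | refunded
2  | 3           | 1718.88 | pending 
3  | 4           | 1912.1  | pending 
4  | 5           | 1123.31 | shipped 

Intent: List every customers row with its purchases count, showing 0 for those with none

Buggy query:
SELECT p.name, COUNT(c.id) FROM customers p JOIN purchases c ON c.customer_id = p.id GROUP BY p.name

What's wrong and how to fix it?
Bug: An inner join excludes parents with zero children

Fix: Switch to LEFT JOIN to retain unmatched parent rows

Corrected query:
SELECT p.name, COUNT(c.id) FROM customers p LEFT JOIN purchases c ON c.customer_id = p.id GROUP BY p.name

Result:
name  | COUNT(c.id)
------+------------
Bob   | 1          
Carol | 1          
Dave  | 0          
Eve   | 1          
Frank | 1          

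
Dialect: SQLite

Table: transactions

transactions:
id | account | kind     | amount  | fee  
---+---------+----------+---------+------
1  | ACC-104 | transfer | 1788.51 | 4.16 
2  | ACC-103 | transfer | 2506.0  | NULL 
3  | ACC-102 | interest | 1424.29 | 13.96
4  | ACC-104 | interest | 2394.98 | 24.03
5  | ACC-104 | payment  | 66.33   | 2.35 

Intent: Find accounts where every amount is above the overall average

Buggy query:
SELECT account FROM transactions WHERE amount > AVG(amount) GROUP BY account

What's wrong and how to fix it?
Bug: AVG() is an aggregate; it can't sit directly in WHERE

Fix: Use a subquery for AVG and a HAVING MIN(...) filter so the condition holds for every row in the group

Corrected query:
SELECT account FROM transactions GROUP BY account HAVING MIN(amount) > (SELECT AVG(amount) FROM transactions)

Result:
account
-------
ACC-103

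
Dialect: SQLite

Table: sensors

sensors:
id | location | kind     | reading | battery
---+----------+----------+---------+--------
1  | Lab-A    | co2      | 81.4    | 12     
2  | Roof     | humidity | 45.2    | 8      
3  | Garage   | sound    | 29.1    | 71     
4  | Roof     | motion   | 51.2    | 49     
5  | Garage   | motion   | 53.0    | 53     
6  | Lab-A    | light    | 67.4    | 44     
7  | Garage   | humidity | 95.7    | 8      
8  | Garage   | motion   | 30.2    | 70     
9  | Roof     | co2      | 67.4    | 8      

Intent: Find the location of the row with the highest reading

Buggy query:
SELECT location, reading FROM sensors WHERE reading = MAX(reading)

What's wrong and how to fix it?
Bug: WHERE is evaluated per row; an aggregate over the whole table isn't defined there

Fix: Use a subquery: WHERE reading = (SELECT MAX(reading) FROM sensors)

Corrected query:
SELECT location, reading FROM sensors WHERE reading = (SELECT MAX(reading) FROM sensors)

Result:
location | reading
---------+--------
Garage   | 95.7   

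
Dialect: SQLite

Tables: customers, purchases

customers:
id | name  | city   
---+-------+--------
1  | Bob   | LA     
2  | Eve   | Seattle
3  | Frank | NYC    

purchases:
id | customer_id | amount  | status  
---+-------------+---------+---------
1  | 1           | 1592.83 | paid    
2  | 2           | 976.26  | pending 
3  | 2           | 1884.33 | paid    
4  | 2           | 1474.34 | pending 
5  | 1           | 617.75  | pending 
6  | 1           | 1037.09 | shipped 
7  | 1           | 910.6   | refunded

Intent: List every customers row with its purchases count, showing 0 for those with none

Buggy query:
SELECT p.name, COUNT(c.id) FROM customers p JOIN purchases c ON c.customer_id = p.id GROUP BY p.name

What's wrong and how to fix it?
Bug: INNER JOIN drops customers rows that have no matching purchases rows

Fix: Switch to LEFT JOIN to retain unmatched parent rows

Corrected query:
SELECT p.name, COUNT(c.id) FROM customers p LEFT JOIN purchases c ON c.customer_id = p.id GROUP BY p.name

Result:
name  | COUNT(c.id)
------+------------
Bob   | 4          
Eve   | 3          
Frank | 0          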